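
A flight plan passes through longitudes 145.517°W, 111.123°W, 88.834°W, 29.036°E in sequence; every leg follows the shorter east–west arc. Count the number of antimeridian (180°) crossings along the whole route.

0

Leg 1: -145.517° → -111.123°, shortest Δλ = 34.394° (east) — does not cross 180°.
Leg 2: -111.123° → -88.834°, shortest Δλ = 22.289° (east) — does not cross 180°.
Leg 3: -88.834° → +29.036°, shortest Δλ = 117.87° (east) — does not cross 180°.
Total crossings: 0.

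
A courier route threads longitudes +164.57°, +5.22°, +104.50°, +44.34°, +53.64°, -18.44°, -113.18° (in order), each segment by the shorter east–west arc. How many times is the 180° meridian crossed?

0

Leg 1: +164.57° → +5.22°, shortest Δλ = -159.35° (west) — does not cross 180°.
Leg 2: +5.22° → +104.50°, shortest Δλ = 99.28° (east) — does not cross 180°.
Leg 3: +104.50° → +44.34°, shortest Δλ = -60.16° (west) — does not cross 180°.
Leg 4: +44.34° → +53.64°, shortest Δλ = 9.3° (east) — does not cross 180°.
Leg 5: +53.64° → -18.44°, shortest Δλ = -72.08° (west) — does not cross 180°.
Leg 6: -18.44° → -113.18°, shortest Δλ = -94.74° (west) — does not cross 180°.
Total crossings: 0.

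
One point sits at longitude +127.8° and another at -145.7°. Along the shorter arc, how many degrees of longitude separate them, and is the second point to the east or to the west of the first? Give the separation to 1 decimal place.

86.5° east

Raw difference: -145.7 − 127.8 = -273.5°.
Normalise into (−180°, 180°]: -273.5° + 360° = 86.5°.
Positive ⇒ the second point lies to the east; separation 86.5°.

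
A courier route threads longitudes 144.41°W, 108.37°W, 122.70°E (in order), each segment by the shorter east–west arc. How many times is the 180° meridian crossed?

1

Leg 1: -144.41° → -108.37°, shortest Δλ = 36.04° (east) — does not cross 180°.
Leg 2: -108.37° → +122.70°, shortest Δλ = -128.93° (west) — crosses 180°.
Total crossings: 1.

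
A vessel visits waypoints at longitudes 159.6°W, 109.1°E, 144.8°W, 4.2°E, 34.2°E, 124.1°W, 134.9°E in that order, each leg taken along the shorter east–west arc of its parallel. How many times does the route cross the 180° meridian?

3

Leg 1: -159.6° → +109.1°, shortest Δλ = -91.3° (west) — crosses 180°.
Leg 2: +109.1° → -144.8°, shortest Δλ = 106.1° (east) — crosses 180°.
Leg 3: -144.8° → +4.2°, shortest Δλ = 149.0° (east) — does not cross 180°.
Leg 4: +4.2° → +34.2°, shortest Δλ = 30.0° (east) — does not cross 180°.
Leg 5: +34.2° → -124.1°, shortest Δλ = -158.3° (west) — does not cross 180°.
Leg 6: -124.1° → +134.9°, shortest Δλ = -101.0° (west) — crosses 180°.
Total crossings: 3.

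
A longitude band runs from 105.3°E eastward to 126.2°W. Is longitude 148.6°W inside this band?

Band width going east from +105.3° to -126.2°: ((-126.2 − 105.3) mod 360) = 128.5°.
Offset of -148.6° east of the west edge: ((-148.6 − 105.3) mod 360) = 106.1°.
106.1° ≤ 128.5° ⇒ inside.

Yes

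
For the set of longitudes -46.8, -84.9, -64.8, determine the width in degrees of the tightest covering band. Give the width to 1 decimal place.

38.1°

Sort the longitudes: -84.9°, -64.8°, -46.8°.
Eastward gaps between consecutive values (wrapping around): 20.1°, 18.0°, 321.9°.
Largest gap = 321.9° ⇒ minimal covering band is its complement: 360° − 321.9° = 38.1°.
Band runs from -84.9° eastward to -46.8°.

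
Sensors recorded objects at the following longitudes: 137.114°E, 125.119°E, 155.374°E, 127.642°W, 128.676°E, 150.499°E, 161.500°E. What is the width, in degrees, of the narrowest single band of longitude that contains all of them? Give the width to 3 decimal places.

107.239°

Sort the longitudes: -127.642°, +125.119°, +128.676°, +137.114°, +150.499°, +155.374°, +161.500°.
Eastward gaps between consecutive values (wrapping around): 252.761°, 3.557°, 8.438°, 13.385°, 4.875°, 6.126°, 70.858°.
Largest gap = 252.761° ⇒ minimal covering band is its complement: 360° − 252.761° = 107.239°.
Band runs from +125.119° eastward to -127.642°, crossing the antimeridian.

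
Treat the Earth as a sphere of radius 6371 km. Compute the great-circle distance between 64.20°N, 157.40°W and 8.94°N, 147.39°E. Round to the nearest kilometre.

7488 km

Δλ = 147.39 − -157.40 = 304.79°; wrapped into (−180°, 180°]: -55.21°.
Δφ = 8.94 − 64.20 = -55.26°.
a = sin²(Δφ/2) + cos φ₁ · cos φ₂ · sin²(Δλ/2) = 0.307389.
c = 2·atan2(√a, √(1−a)) = 1.17535 rad → d = 6371·c ≈ 7488.14 km.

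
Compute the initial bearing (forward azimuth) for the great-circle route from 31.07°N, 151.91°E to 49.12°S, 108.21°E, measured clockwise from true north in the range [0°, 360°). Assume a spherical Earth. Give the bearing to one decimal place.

206.9°

Δλ = 108.21 − 151.91 = -43.70°.
θ = atan2( sin Δλ · cos φ₂ , cos φ₁ · sin φ₂ − sin φ₁ · cos φ₂ · cos Δλ )
  = atan2(-0.45217, -0.89181) = -153.114° → normalised to [0°, 360°): 206.886°.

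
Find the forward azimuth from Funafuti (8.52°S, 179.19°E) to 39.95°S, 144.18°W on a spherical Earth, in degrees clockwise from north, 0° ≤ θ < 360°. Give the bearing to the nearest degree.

Δλ = -144.18 − 179.19 = -323.37°; wrapped into (−180°, 180°]: 36.63°.
θ = atan2( sin Δλ · cos φ₂ , cos φ₁ · sin φ₂ − sin φ₁ · cos φ₂ · cos Δλ )
  = atan2(0.45739, -0.54389) = 139.937° → normalised to [0°, 360°): 139.937°.

140°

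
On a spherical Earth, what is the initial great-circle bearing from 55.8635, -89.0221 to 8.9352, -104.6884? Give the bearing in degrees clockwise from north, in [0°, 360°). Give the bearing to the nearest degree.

Δλ = -104.6884 − -89.0221 = -15.6663°.
θ = atan2( sin Δλ · cos φ₂ , cos φ₁ · sin φ₂ − sin φ₁ · cos φ₂ · cos Δλ )
  = atan2(-0.26676, -0.70012) = -159.142° → normalised to [0°, 360°): 200.858°.

201°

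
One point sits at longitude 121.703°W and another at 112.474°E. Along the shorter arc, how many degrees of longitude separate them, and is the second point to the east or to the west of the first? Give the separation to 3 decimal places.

Raw difference: 112.474 − -121.703 = 234.177°.
Normalise into (−180°, 180°]: 234.177° − 360° = -125.823°.
Negative ⇒ the second point lies to the west; separation 125.823°.

125.823° west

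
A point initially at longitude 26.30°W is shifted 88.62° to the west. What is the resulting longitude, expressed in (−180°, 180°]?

Start at -26.30°; shift −88.62° → -114.92°.
-114.92° already lies in (−180°, 180°].

114.92°W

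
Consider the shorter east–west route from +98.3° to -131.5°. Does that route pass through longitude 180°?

Naïve |-131.5 − 98.3| = 229.8° > 180°, so the shorter arc goes the other way round — across 180°.
Signed shortest Δλ = ((-131.5 − 98.3 + 180) mod 360) − 180 = 130.2°.
Going east by 130.2° from +98.3° passes through 180° before reaching -131.5°.

Yes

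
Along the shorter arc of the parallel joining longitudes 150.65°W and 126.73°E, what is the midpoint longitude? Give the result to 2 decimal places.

168.04°E

Signed shortest Δλ from -150.65° to +126.73° is -82.62°.
Midpoint longitude = -150.65° + (-82.62°)/2 = -150.65° − 41.31° = -191.96°.
Normalise into (−180°, 180°]: +168.04°.
(The naïve average (-150.65 + +126.73)/2 = -11.96° is on the wrong side of the globe.)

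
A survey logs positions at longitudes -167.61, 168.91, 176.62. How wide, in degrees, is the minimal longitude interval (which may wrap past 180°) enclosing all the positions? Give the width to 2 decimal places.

Sort the longitudes: -167.61°, +168.91°, +176.62°.
Eastward gaps between consecutive values (wrapping around): 336.52°, 7.71°, 15.77°.
Largest gap = 336.52° ⇒ minimal covering band is its complement: 360° − 336.52° = 23.48°.
Band runs from +168.91° eastward to -167.61°, crossing the antimeridian.

23.48°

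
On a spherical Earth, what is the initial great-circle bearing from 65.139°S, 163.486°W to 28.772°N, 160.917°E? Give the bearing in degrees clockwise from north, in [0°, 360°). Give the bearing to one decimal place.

Δλ = 160.917 − -163.486 = 324.403°; wrapped into (−180°, 180°]: -35.597°.
θ = atan2( sin Δλ · cos φ₂ , cos φ₁ · sin φ₂ − sin φ₁ · cos φ₂ · cos Δλ )
  = atan2(-0.51022, 0.84905) = -31.003° → normalised to [0°, 360°): 328.997°.

329.0°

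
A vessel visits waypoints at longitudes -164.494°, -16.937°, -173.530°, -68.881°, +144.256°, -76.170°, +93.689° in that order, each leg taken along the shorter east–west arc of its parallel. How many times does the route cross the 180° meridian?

2

Leg 1: -164.494° → -16.937°, shortest Δλ = 147.557° (east) — does not cross 180°.
Leg 2: -16.937° → -173.530°, shortest Δλ = -156.593° (west) — does not cross 180°.
Leg 3: -173.530° → -68.881°, shortest Δλ = 104.649° (east) — does not cross 180°.
Leg 4: -68.881° → +144.256°, shortest Δλ = -146.863° (west) — crosses 180°.
Leg 5: +144.256° → -76.170°, shortest Δλ = 139.574° (east) — crosses 180°.
Leg 6: -76.170° → +93.689°, shortest Δλ = 169.859° (east) — does not cross 180°.
Total crossings: 2.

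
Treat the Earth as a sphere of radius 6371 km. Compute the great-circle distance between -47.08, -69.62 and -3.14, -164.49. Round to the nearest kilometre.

Δλ = -164.49 − -69.62 = -94.87°.
Δφ = -3.14 − -47.08 = 43.94°.
a = sin²(Δφ/2) + cos φ₁ · cos φ₂ · sin²(Δλ/2) = 0.508806.
c = 2·atan2(√a, √(1−a)) = 1.58841 rad → d = 6371·c ≈ 10119.76 km.

10120 km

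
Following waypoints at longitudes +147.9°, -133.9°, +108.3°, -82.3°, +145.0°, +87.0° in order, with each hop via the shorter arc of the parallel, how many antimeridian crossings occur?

4

Leg 1: +147.9° → -133.9°, shortest Δλ = 78.2° (east) — crosses 180°.
Leg 2: -133.9° → +108.3°, shortest Δλ = -117.8° (west) — crosses 180°.
Leg 3: +108.3° → -82.3°, shortest Δλ = 169.4° (east) — crosses 180°.
Leg 4: -82.3° → +145.0°, shortest Δλ = -132.7° (west) — crosses 180°.
Leg 5: +145.0° → +87.0°, shortest Δλ = -58.0° (west) — does not cross 180°.
Total crossings: 4.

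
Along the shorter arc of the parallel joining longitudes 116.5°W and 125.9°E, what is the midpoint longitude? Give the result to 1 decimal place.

175.3°W

Signed shortest Δλ from -116.5° to +125.9° is -117.6°.
Midpoint longitude = -116.5° + (-117.6°)/2 = -116.5° − 58.8° = -175.3°.
(The naïve average (-116.5 + +125.9)/2 = 4.7° is on the wrong side of the globe.)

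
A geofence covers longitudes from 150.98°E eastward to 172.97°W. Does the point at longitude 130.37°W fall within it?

No

Band width going east from +150.98° to -172.97°: ((-172.97 − 150.98) mod 360) = 36.05°.
Offset of -130.37° east of the west edge: ((-130.37 − 150.98) mod 360) = 78.65°.
78.65° > 36.05° ⇒ outside.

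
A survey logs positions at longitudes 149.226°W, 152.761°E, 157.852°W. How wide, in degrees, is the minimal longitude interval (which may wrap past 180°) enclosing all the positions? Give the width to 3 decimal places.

58.013°

Sort the longitudes: -157.852°, -149.226°, +152.761°.
Eastward gaps between consecutive values (wrapping around): 8.626°, 301.987°, 49.387°.
Largest gap = 301.987° ⇒ minimal covering band is its complement: 360° − 301.987° = 58.013°.
Band runs from +152.761° eastward to -149.226°, crossing the antimeridian.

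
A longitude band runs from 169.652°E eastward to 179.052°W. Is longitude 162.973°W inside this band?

Band width going east from +169.652° to -179.052°: ((-179.052 − 169.652) mod 360) = 11.296°.
Offset of -162.973° east of the west edge: ((-162.973 − 169.652) mod 360) = 27.375°.
27.375° > 11.296° ⇒ outside.

No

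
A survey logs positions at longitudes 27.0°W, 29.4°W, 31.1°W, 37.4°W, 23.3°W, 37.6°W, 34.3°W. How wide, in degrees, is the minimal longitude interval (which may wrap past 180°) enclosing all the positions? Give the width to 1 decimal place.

14.3°

Sort the longitudes: -37.6°, -37.4°, -34.3°, -31.1°, -29.4°, -27.0°, -23.3°.
Eastward gaps between consecutive values (wrapping around): 0.2°, 3.1°, 3.2°, 1.7°, 2.4°, 3.7°, 345.7°.
Largest gap = 345.7° ⇒ minimal covering band is its complement: 360° − 345.7° = 14.3°.
Band runs from -37.6° eastward to -23.3°.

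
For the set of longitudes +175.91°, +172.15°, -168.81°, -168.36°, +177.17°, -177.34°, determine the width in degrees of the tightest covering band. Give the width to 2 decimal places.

19.49°

Sort the longitudes: -177.34°, -168.81°, -168.36°, +172.15°, +175.91°, +177.17°.
Eastward gaps between consecutive values (wrapping around): 8.53°, 0.45°, 340.51°, 3.76°, 1.26°, 5.49°.
Largest gap = 340.51° ⇒ minimal covering band is its complement: 360° − 340.51° = 19.49°.
Band runs from +172.15° eastward to -168.36°, crossing the antimeridian.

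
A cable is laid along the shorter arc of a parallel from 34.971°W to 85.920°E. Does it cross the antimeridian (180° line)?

No

Signed shortest Δλ = ((85.920 − -34.971 + 180) mod 360) − 180 = 120.891°.
Going east by 120.891° from -34.971° reaches +85.920° without touching 180°.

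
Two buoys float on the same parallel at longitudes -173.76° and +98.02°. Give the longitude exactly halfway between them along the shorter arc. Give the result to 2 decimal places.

+142.13°

Signed shortest Δλ from -173.76° to +98.02° is -88.22°.
Midpoint longitude = -173.76° + (-88.22°)/2 = -173.76° − 44.11° = -217.87°.
Normalise into (−180°, 180°]: +142.13°.
(The naïve average (-173.76 + +98.02)/2 = -37.87° is on the wrong side of the globe.)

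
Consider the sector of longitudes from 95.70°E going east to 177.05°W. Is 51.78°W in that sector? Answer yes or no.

Band width going east from +95.70° to -177.05°: ((-177.05 − 95.70) mod 360) = 87.25°.
Offset of -51.78° east of the west edge: ((-51.78 − 95.70) mod 360) = 212.52°.
212.52° > 87.25° ⇒ outside.

No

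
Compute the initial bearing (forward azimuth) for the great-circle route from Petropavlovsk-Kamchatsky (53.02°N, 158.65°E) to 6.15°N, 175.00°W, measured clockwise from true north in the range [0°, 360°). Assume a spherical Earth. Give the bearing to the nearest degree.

Δλ = -175.00 − 158.65 = -333.65°; wrapped into (−180°, 180°]: 26.35°.
θ = atan2( sin Δλ · cos φ₂ , cos φ₁ · sin φ₂ − sin φ₁ · cos φ₂ · cos Δλ )
  = atan2(0.44130, -0.64728) = 145.715° → normalised to [0°, 360°): 145.715°.

146°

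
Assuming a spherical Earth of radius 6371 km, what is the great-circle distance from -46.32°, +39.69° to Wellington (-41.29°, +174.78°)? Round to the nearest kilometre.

Δλ = 174.78 − 39.69 = 135.09°.
Δφ = -41.29 − -46.32 = 5.03°.
a = sin²(Δφ/2) + cos φ₁ · cos φ₂ · sin²(Δλ/2) = 0.445144.
c = 2·atan2(√a, √(1−a)) = 1.46086 rad → d = 6371·c ≈ 9307.16 km.

9307 km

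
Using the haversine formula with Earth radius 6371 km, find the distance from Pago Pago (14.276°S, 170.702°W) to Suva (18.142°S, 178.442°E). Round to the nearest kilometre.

1236 km

Δλ = 178.442 − -170.702 = 349.144°; wrapped into (−180°, 180°]: -10.856°.
Δφ = -18.142 − -14.276 = -3.866°.
a = sin²(Δφ/2) + cos φ₁ · cos φ₂ · sin²(Δλ/2) = 0.009379.
c = 2·atan2(√a, √(1−a)) = 0.19399 rad → d = 6371·c ≈ 1235.91 km.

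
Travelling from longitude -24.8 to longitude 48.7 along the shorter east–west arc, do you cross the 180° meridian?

No

Signed shortest Δλ = ((48.7 − -24.8 + 180) mod 360) − 180 = 73.5°.
Going east by 73.5° from -24.8° reaches +48.7° without touching 180°.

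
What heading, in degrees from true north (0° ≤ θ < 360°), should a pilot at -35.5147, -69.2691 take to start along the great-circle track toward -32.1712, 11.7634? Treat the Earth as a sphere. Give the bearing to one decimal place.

Δλ = 11.7634 − -69.2691 = 81.0325°.
θ = atan2( sin Δλ · cos φ₂ , cos φ₁ · sin φ₂ − sin φ₁ · cos φ₂ · cos Δλ )
  = atan2(0.83611, -0.35675) = 113.107° → normalised to [0°, 360°): 113.107°.

113.1°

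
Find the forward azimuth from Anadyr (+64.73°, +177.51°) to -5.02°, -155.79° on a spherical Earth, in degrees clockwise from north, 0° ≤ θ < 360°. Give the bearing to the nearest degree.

152°

Δλ = -155.79 − 177.51 = -333.30°; wrapped into (−180°, 180°]: 26.70°.
θ = atan2( sin Δλ · cos φ₂ , cos φ₁ · sin φ₂ − sin φ₁ · cos φ₂ · cos Δλ )
  = atan2(0.44760, -0.84214) = 152.009° → normalised to [0°, 360°): 152.009°.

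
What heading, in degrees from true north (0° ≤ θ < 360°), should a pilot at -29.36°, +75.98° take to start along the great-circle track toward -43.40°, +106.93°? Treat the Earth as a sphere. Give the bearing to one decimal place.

128.1°

Δλ = 106.93 − 75.98 = 30.95°.
θ = atan2( sin Δλ · cos φ₂ , cos φ₁ · sin φ₂ − sin φ₁ · cos φ₂ · cos Δλ )
  = atan2(0.37367, -0.29332) = 128.131° → normalised to [0°, 360°): 128.131°.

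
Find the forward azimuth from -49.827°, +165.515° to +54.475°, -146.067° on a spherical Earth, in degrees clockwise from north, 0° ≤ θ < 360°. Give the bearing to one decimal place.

27.9°

Δλ = -146.067 − 165.515 = -311.582°; wrapped into (−180°, 180°]: 48.418°.
θ = atan2( sin Δλ · cos φ₂ , cos φ₁ · sin φ₂ − sin φ₁ · cos φ₂ · cos Δλ )
  = atan2(0.43464, 0.81969) = 27.934° → normalised to [0°, 360°): 27.934°.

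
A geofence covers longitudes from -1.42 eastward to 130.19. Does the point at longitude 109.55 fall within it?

Band width going east from -1.42° to +130.19°: ((130.19 − -1.42) mod 360) = 131.61°.
Offset of +109.55° east of the west edge: ((109.55 − -1.42) mod 360) = 110.97°.
110.97° ≤ 131.61° ⇒ inside.

Yes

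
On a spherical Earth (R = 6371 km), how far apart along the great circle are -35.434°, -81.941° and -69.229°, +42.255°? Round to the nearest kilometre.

Δλ = 42.255 − -81.941 = 124.196°.
Δφ = -69.229 − -35.434 = -33.795°.
a = sin²(Δφ/2) + cos φ₁ · cos φ₂ · sin²(Δλ/2) = 0.310157.
c = 2·atan2(√a, √(1−a)) = 1.18134 rad → d = 6371·c ≈ 7526.31 km.

7526 km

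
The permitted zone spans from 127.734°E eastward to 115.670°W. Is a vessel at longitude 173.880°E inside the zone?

Band width going east from +127.734° to -115.670°: ((-115.670 − 127.734) mod 360) = 116.596°.
Offset of +173.880° east of the west edge: ((173.880 − 127.734) mod 360) = 46.146°.
46.146° ≤ 116.596° ⇒ inside.

Yes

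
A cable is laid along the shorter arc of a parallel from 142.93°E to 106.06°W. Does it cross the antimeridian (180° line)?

Yes

Naïve |-106.06 − 142.93| = 248.99° > 180°, so the shorter arc goes the other way round — across 180°.
Signed shortest Δλ = ((-106.06 − 142.93 + 180) mod 360) − 180 = 111.01°.
Going east by 111.01° from +142.93° passes through 180° before reaching -106.06°.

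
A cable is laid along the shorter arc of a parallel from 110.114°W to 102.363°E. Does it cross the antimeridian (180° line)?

Naïve |102.363 − -110.114| = 212.477° > 180°, so the shorter arc goes the other way round — across 180°.
Signed shortest Δλ = ((102.363 − -110.114 + 180) mod 360) − 180 = -147.523°.
Going west by 147.523° from -110.114° passes through 180° before reaching +102.363°.

Yes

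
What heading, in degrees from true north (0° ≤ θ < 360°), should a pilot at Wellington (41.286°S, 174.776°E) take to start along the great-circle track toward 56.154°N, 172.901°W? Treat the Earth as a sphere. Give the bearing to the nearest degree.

Δλ = -172.901 − 174.776 = -347.677°; wrapped into (−180°, 180°]: 12.323°.
θ = atan2( sin Δλ · cos φ₂ , cos φ₁ · sin φ₂ − sin φ₁ · cos φ₂ · cos Δλ )
  = atan2(0.11887, 0.98311) = 6.894° → normalised to [0°, 360°): 6.894°.

7°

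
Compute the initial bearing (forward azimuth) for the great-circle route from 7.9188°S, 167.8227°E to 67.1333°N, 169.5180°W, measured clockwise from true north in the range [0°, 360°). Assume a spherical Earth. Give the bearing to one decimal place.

Δλ = -169.5180 − 167.8227 = -337.3407°; wrapped into (−180°, 180°]: 22.6593°.
θ = atan2( sin Δλ · cos φ₂ , cos φ₁ · sin φ₂ − sin φ₁ · cos φ₂ · cos Δλ )
  = atan2(0.14970, 0.96203) = 8.845° → normalised to [0°, 360°): 8.845°.

8.8°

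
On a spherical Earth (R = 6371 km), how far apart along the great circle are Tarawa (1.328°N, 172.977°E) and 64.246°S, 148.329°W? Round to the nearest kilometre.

Δλ = -148.329 − 172.977 = -321.306°; wrapped into (−180°, 180°]: 38.694°.
Δφ = -64.246 − 1.328 = -65.574°.
a = sin²(Δφ/2) + cos φ₁ · cos φ₂ · sin²(Δλ/2) = 0.340917.
c = 2·atan2(√a, √(1−a)) = 1.24700 rad → d = 6371·c ≈ 7944.64 km.

7945 km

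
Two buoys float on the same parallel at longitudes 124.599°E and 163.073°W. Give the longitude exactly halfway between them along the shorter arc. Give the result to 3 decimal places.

160.763°E

Signed shortest Δλ from +124.599° to -163.073° is +72.328°.
Midpoint longitude = +124.599° + (+72.328°)/2 = +124.599° + 36.164° = +160.763°.
(The naïve average (+124.599 + -163.073)/2 = -19.237° is on the wrong side of the globe.)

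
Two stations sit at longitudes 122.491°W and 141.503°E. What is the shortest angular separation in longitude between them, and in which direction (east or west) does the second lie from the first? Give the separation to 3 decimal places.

96.006° west

Raw difference: 141.503 − -122.491 = 263.994°.
Normalise into (−180°, 180°]: 263.994° − 360° = -96.006°.
Negative ⇒ the second point lies to the west; separation 96.006°.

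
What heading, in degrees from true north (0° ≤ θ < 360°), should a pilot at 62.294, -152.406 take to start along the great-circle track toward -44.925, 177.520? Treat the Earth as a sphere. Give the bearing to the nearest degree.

Δλ = 177.520 − -152.406 = 329.926°; wrapped into (−180°, 180°]: -30.074°.
θ = atan2( sin Δλ · cos φ₂ , cos φ₁ · sin φ₂ − sin φ₁ · cos φ₂ · cos Δλ )
  = atan2(-0.35481, -0.87079) = -157.831° → normalised to [0°, 360°): 202.169°.

202°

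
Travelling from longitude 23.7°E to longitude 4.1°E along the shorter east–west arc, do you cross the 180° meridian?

Signed shortest Δλ = ((4.1 − 23.7 + 180) mod 360) − 180 = -19.6°.
Going west by 19.6° from +23.7° reaches +4.1° without touching 180°.

No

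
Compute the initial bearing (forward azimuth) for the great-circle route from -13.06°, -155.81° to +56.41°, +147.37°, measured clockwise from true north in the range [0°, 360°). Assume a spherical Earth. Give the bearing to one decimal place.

332.2°

Δλ = 147.37 − -155.81 = 303.18°; wrapped into (−180°, 180°]: -56.82°.
θ = atan2( sin Δλ · cos φ₂ , cos φ₁ · sin φ₂ − sin φ₁ · cos φ₂ · cos Δλ )
  = atan2(-0.46304, 0.87989) = -27.756° → normalised to [0°, 360°): 332.244°.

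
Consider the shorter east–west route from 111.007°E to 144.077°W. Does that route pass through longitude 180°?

Naïve |-144.077 − 111.007| = 255.084° > 180°, so the shorter arc goes the other way round — across 180°.
Signed shortest Δλ = ((-144.077 − 111.007 + 180) mod 360) − 180 = 104.916°.
Going east by 104.916° from +111.007° passes through 180° before reaching -144.077°.

Yes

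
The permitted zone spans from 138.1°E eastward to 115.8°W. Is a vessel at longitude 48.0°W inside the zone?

Band width going east from +138.1° to -115.8°: ((-115.8 − 138.1) mod 360) = 106.1°.
Offset of -48.0° east of the west edge: ((-48.0 − 138.1) mod 360) = 173.9°.
173.9° > 106.1° ⇒ outside.

No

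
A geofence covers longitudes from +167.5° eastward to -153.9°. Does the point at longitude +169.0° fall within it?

Band width going east from +167.5° to -153.9°: ((-153.9 − 167.5) mod 360) = 38.6°.
Offset of +169.0° east of the west edge: ((169.0 − 167.5) mod 360) = 1.5°.
1.5° ≤ 38.6° ⇒ inside.

Yes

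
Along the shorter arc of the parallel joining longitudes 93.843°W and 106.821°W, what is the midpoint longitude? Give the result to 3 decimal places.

100.332°W

Signed shortest Δλ from -93.843° to -106.821° is -12.978°.
Midpoint longitude = -93.843° + (-12.978°)/2 = -93.843° − 6.489° = -100.332°.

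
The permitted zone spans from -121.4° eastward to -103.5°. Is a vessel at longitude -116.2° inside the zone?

Band width going east from -121.4° to -103.5°: ((-103.5 − -121.4) mod 360) = 17.9°.
Offset of -116.2° east of the west edge: ((-116.2 − -121.4) mod 360) = 5.2°.
5.2° ≤ 17.9° ⇒ inside.

Yes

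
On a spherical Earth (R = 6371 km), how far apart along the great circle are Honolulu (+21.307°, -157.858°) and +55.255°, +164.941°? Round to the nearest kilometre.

4873 km

Δλ = 164.941 − -157.858 = 322.799°; wrapped into (−180°, 180°]: -37.201°.
Δφ = 55.255 − 21.307 = 33.948°.
a = sin²(Δφ/2) + cos φ₁ · cos φ₂ · sin²(Δλ/2) = 0.139249.
c = 2·atan2(√a, √(1−a)) = 0.76483 rad → d = 6371·c ≈ 4872.71 km.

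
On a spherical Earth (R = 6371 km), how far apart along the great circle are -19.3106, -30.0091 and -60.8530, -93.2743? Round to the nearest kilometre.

6704 km

Δλ = -93.2743 − -30.0091 = -63.2652°.
Δφ = -60.8530 − -19.3106 = -41.5424°.
a = sin²(Δφ/2) + cos φ₁ · cos φ₂ · sin²(Δλ/2) = 0.252203.
c = 2·atan2(√a, √(1−a)) = 1.05228 rad → d = 6371·c ≈ 6704.06 km.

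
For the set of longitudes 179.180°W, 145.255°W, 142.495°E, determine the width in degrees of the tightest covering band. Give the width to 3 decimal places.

Sort the longitudes: -179.180°, -145.255°, +142.495°.
Eastward gaps between consecutive values (wrapping around): 33.925°, 287.750°, 38.325°.
Largest gap = 287.750° ⇒ minimal covering band is its complement: 360° − 287.750° = 72.250°.
Band runs from +142.495° eastward to -145.255°, crossing the antimeridian.

72.250°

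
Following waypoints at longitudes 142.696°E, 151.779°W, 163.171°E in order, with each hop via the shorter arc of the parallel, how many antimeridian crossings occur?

2

Leg 1: +142.696° → -151.779°, shortest Δλ = 65.525° (east) — crosses 180°.
Leg 2: -151.779° → +163.171°, shortest Δλ = -45.05° (west) — crosses 180°.
Total crossings: 2.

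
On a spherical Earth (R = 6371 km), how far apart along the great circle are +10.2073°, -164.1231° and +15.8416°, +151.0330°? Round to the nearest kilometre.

4889 km

Δλ = 151.0330 − -164.1231 = 315.1561°; wrapped into (−180°, 180°]: -44.8439°.
Δφ = 15.8416 − 10.2073 = 5.6343°.
a = sin²(Δφ/2) + cos φ₁ · cos φ₂ · sin²(Δλ/2) = 0.140160.
c = 2·atan2(√a, √(1−a)) = 0.76745 rad → d = 6371·c ≈ 4889.45 km.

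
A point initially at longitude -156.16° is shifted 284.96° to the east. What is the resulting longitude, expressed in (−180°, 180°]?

Start at -156.16°; shift +284.96° → +128.80°.
+128.80° already lies in (−180°, 180°].

+128.80°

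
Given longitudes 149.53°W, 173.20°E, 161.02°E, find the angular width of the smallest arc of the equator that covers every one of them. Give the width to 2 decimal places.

Sort the longitudes: -149.53°, +161.02°, +173.20°.
Eastward gaps between consecutive values (wrapping around): 310.55°, 12.18°, 37.27°.
Largest gap = 310.55° ⇒ minimal covering band is its complement: 360° − 310.55° = 49.45°.
Band runs from +161.02° eastward to -149.53°, crossing the antimeridian.

49.45°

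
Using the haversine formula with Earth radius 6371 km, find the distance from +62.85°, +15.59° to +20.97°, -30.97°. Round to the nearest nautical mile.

Δλ = -30.97 − 15.59 = -46.56°.
Δφ = 20.97 − 62.85 = -41.88°.
a = sin²(Δφ/2) + cos φ₁ · cos φ₂ · sin²(Δλ/2) = 0.194285.
c = 2·atan2(√a, √(1−a)) = 0.91293 rad → d = 6371·c ≈ 5816.28 km ≈ 3140.54 nmi.

3141 nmi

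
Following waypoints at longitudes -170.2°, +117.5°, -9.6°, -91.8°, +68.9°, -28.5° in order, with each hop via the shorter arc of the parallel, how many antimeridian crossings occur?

Leg 1: -170.2° → +117.5°, shortest Δλ = -72.3° (west) — crosses 180°.
Leg 2: +117.5° → -9.6°, shortest Δλ = -127.1° (west) — does not cross 180°.
Leg 3: -9.6° → -91.8°, shortest Δλ = -82.2° (west) — does not cross 180°.
Leg 4: -91.8° → +68.9°, shortest Δλ = 160.7° (east) — does not cross 180°.
Leg 5: +68.9° → -28.5°, shortest Δλ = -97.4° (west) — does not cross 180°.
Total crossings: 1.

1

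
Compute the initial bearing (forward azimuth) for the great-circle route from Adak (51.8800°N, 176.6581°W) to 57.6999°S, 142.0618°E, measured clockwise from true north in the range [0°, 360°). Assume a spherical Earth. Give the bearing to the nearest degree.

Δλ = 142.0618 − -176.6581 = 318.7199°; wrapped into (−180°, 180°]: -41.2801°.
θ = atan2( sin Δλ · cos φ₂ , cos φ₁ · sin φ₂ − sin φ₁ · cos φ₂ · cos Δλ )
  = atan2(-0.35253, -0.83771) = -157.177° → normalised to [0°, 360°): 202.823°.

203°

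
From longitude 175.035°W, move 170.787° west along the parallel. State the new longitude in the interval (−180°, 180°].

Start at -175.035°; shift −170.787° → -345.822°.
-345.822° lies outside (−180°, 180°]; add 360° → +14.178°.

14.178°E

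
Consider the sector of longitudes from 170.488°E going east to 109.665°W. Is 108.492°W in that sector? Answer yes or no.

No

Band width going east from +170.488° to -109.665°: ((-109.665 − 170.488) mod 360) = 79.847°.
Offset of -108.492° east of the west edge: ((-108.492 − 170.488) mod 360) = 81.020°.
81.020° > 79.847° ⇒ outside.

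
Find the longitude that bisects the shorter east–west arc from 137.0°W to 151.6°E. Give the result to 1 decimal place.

172.7°W

Signed shortest Δλ from -137.0° to +151.6° is -71.4°.
Midpoint longitude = -137.0° + (-71.4°)/2 = -137.0° − 35.7° = -172.7°.
(The naïve average (-137.0 + +151.6)/2 = 7.3° is on the wrong side of the globe.)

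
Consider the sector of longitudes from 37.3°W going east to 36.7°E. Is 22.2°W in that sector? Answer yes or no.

Yes

Band width going east from -37.3° to +36.7°: ((36.7 − -37.3) mod 360) = 74.0°.
Offset of -22.2° east of the west edge: ((-22.2 − -37.3) mod 360) = 15.1°.
15.1° ≤ 74.0° ⇒ inside.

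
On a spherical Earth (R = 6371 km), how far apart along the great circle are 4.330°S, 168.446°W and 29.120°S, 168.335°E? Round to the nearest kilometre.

3685 km

Δλ = 168.335 − -168.446 = 336.781°; wrapped into (−180°, 180°]: -23.219°.
Δφ = -29.120 − -4.330 = -24.790°.
a = sin²(Δφ/2) + cos φ₁ · cos φ₂ · sin²(Δλ/2) = 0.081353.
c = 2·atan2(√a, √(1−a)) = 0.57848 rad → d = 6371·c ≈ 3685.49 km.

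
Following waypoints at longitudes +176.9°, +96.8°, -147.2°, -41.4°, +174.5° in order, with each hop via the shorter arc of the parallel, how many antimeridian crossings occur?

2

Leg 1: +176.9° → +96.8°, shortest Δλ = -80.1° (west) — does not cross 180°.
Leg 2: +96.8° → -147.2°, shortest Δλ = 116.0° (east) — crosses 180°.
Leg 3: -147.2° → -41.4°, shortest Δλ = 105.8° (east) — does not cross 180°.
Leg 4: -41.4° → +174.5°, shortest Δλ = -144.1° (west) — crosses 180°.
Total crossings: 2.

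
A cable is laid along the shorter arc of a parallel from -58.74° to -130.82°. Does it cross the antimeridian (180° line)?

Signed shortest Δλ = ((-130.82 − -58.74 + 180) mod 360) − 180 = -72.08°.
Going west by 72.08° from -58.74° reaches -130.82° without touching 180°.

No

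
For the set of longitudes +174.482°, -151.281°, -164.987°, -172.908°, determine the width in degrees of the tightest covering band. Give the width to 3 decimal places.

Sort the longitudes: -172.908°, -164.987°, -151.281°, +174.482°.
Eastward gaps between consecutive values (wrapping around): 7.921°, 13.706°, 325.763°, 12.610°.
Largest gap = 325.763° ⇒ minimal covering band is its complement: 360° − 325.763° = 34.237°.
Band runs from +174.482° eastward to -151.281°, crossing the antimeridian.

34.237°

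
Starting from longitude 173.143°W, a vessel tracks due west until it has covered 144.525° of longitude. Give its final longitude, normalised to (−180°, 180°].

42.332°E

Start at -173.143°; shift −144.525° → -317.668°.
-317.668° lies outside (−180°, 180°]; add 360° → +42.332°.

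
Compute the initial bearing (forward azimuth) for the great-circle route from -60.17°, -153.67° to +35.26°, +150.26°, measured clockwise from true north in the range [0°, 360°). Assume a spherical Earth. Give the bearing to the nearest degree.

Δλ = 150.26 − -153.67 = 303.93°; wrapped into (−180°, 180°]: -56.07°.
θ = atan2( sin Δλ · cos φ₂ , cos φ₁ · sin φ₂ − sin φ₁ · cos φ₂ · cos Δλ )
  = atan2(-0.67750, 0.68255) = -44.787° → normalised to [0°, 360°): 315.213°.

315°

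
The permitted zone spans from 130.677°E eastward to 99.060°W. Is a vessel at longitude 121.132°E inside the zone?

No

Band width going east from +130.677° to -99.060°: ((-99.060 − 130.677) mod 360) = 130.263°.
Offset of +121.132° east of the west edge: ((121.132 − 130.677) mod 360) = 350.455°.
350.455° > 130.263° ⇒ outside.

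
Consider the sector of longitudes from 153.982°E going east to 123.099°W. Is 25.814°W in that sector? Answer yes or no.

No

Band width going east from +153.982° to -123.099°: ((-123.099 − 153.982) mod 360) = 82.919°.
Offset of -25.814° east of the west edge: ((-25.814 − 153.982) mod 360) = 180.204°.
180.204° > 82.919° ⇒ outside.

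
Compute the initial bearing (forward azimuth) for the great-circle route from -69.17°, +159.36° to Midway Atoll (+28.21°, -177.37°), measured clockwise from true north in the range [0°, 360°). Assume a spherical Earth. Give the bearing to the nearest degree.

Δλ = -177.37 − 159.36 = -336.73°; wrapped into (−180°, 180°]: 23.27°.
θ = atan2( sin Δλ · cos φ₂ , cos φ₁ · sin φ₂ − sin φ₁ · cos φ₂ · cos Δλ )
  = atan2(0.34814, 0.92472) = 20.630° → normalised to [0°, 360°): 20.630°.

21°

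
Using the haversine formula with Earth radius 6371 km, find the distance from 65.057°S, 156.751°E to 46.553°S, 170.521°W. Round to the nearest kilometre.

2840 km

Δλ = -170.521 − 156.751 = -327.272°; wrapped into (−180°, 180°]: 32.728°.
Δφ = -46.553 − -65.057 = 18.504°.
a = sin²(Δφ/2) + cos φ₁ · cos φ₂ · sin²(Δλ/2) = 0.048869.
c = 2·atan2(√a, √(1−a)) = 0.44581 rad → d = 6371·c ≈ 2840.25 km.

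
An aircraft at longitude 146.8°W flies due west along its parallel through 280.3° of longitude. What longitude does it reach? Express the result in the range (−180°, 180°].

Start at -146.8°; shift −280.3° → -427.1°.
-427.1° lies outside (−180°, 180°]; add 360° → -67.1°.

67.1°W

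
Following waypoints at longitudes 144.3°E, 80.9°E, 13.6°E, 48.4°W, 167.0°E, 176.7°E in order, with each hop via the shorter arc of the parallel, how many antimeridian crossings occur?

Leg 1: +144.3° → +80.9°, shortest Δλ = -63.4° (west) — does not cross 180°.
Leg 2: +80.9° → +13.6°, shortest Δλ = -67.3° (west) — does not cross 180°.
Leg 3: +13.6° → -48.4°, shortest Δλ = -62.0° (west) — does not cross 180°.
Leg 4: -48.4° → +167.0°, shortest Δλ = -144.6° (west) — crosses 180°.
Leg 5: +167.0° → +176.7°, shortest Δλ = 9.7° (east) — does not cross 180°.
Total crossings: 1.

1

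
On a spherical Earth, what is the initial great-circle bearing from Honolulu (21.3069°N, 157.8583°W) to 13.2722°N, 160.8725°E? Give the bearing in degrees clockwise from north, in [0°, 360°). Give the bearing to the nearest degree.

Δλ = 160.8725 − -157.8583 = 318.7308°; wrapped into (−180°, 180°]: -41.2692°.
θ = atan2( sin Δλ · cos φ₂ , cos φ₁ · sin φ₂ − sin φ₁ · cos φ₂ · cos Δλ )
  = atan2(-0.64198, -0.05193) = -94.625° → normalised to [0°, 360°): 265.375°.

265°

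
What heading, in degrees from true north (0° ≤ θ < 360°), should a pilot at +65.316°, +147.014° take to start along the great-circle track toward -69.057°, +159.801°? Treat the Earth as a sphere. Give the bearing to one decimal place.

173.6°

Δλ = 159.801 − 147.014 = 12.787°.
θ = atan2( sin Δλ · cos φ₂ , cos φ₁ · sin φ₂ − sin φ₁ · cos φ₂ · cos Δλ )
  = atan2(0.07911, -0.70675) = 173.613° → normalised to [0°, 360°): 173.613°.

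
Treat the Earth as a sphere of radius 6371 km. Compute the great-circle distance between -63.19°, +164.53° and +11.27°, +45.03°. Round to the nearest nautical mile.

6790 nmi

Δλ = 45.03 − 164.53 = -119.50°.
Δφ = 11.27 − -63.19 = 74.46°.
a = sin²(Δφ/2) + cos φ₁ · cos φ₂ · sin²(Δλ/2) = 0.696121.
c = 2·atan2(√a, √(1−a)) = 1.97386 rad → d = 6371·c ≈ 12575.49 km ≈ 6790.22 nmi.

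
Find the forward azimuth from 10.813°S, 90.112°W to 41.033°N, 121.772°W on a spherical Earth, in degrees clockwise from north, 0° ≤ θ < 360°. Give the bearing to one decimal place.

332.6°

Δλ = -121.772 − -90.112 = -31.660°.
θ = atan2( sin Δλ · cos φ₂ , cos φ₁ · sin φ₂ − sin φ₁ · cos φ₂ · cos Δλ )
  = atan2(-0.39593, 0.76529) = -27.355° → normalised to [0°, 360°): 332.645°.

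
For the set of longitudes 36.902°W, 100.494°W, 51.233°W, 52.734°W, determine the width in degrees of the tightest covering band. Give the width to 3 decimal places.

Sort the longitudes: -100.494°, -52.734°, -51.233°, -36.902°.
Eastward gaps between consecutive values (wrapping around): 47.760°, 1.501°, 14.331°, 296.408°.
Largest gap = 296.408° ⇒ minimal covering band is its complement: 360° − 296.408° = 63.592°.
Band runs from -100.494° eastward to -36.902°.

63.592°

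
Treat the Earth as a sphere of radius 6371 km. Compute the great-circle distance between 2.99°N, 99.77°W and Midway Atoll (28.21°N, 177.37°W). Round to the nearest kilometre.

8636 km

Δλ = -177.37 − -99.77 = -77.60°.
Δφ = 28.21 − 2.99 = 25.22°.
a = sin²(Δφ/2) + cos φ₁ · cos φ₂ · sin²(Δλ/2) = 0.393186.
c = 2·atan2(√a, √(1−a)) = 1.35551 rad → d = 6371·c ≈ 8635.94 km.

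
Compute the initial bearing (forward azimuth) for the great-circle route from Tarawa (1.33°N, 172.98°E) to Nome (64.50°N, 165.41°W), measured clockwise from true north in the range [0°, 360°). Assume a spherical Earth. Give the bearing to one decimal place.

10.1°

Δλ = -165.41 − 172.98 = -338.39°; wrapped into (−180°, 180°]: 21.61°.
θ = atan2( sin Δλ · cos φ₂ , cos φ₁ · sin φ₂ − sin φ₁ · cos φ₂ · cos Δλ )
  = atan2(0.15855, 0.89305) = 10.067° → normalised to [0°, 360°): 10.067°.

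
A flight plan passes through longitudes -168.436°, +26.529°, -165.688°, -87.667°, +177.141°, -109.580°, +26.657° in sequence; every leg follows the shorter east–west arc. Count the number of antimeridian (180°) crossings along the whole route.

4

Leg 1: -168.436° → +26.529°, shortest Δλ = -165.035° (west) — crosses 180°.
Leg 2: +26.529° → -165.688°, shortest Δλ = 167.783° (east) — crosses 180°.
Leg 3: -165.688° → -87.667°, shortest Δλ = 78.021° (east) — does not cross 180°.
Leg 4: -87.667° → +177.141°, shortest Δλ = -95.192° (west) — crosses 180°.
Leg 5: +177.141° → -109.580°, shortest Δλ = 73.279° (east) — crosses 180°.
Leg 6: -109.580° → +26.657°, shortest Δλ = 136.237° (east) — does not cross 180°.
Total crossings: 4.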